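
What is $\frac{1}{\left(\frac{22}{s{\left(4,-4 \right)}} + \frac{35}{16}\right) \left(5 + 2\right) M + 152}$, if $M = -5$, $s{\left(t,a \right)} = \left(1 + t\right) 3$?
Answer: $\frac{48}{1157} \approx 0.041487$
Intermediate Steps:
$s{\left(t,a \right)} = 3 + 3 t$
$\frac{1}{\left(\frac{22}{s{\left(4,-4 \right)}} + \frac{35}{16}\right) \left(5 + 2\right) M + 152} = \frac{1}{\left(\frac{22}{3 + 3 \cdot 4} + \frac{35}{16}\right) \left(5 + 2\right) \left(-5\right) + 152} = \frac{1}{\left(\frac{22}{3 + 12} + 35 \cdot \frac{1}{16}\right) 7 \left(-5\right) + 152} = \frac{1}{\left(\frac{22}{15} + \frac{35}{16}\right) \left(-35\right) + 152} = \frac{1}{\frac{877}{240} \left(-35\right) + 152} = \frac{1}{- \frac{6139}{48} + 152} = \frac{1}{\frac{1157}{48}} = \frac{48}{1157}$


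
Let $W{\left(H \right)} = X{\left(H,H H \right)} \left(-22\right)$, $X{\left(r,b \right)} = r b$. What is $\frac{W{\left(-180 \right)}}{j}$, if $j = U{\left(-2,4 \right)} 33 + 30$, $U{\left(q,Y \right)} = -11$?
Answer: $- \frac{14256000}{37} \approx -3.853 \cdot 10^{5}$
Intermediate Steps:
$j = -333$ ($j = \left(-11\right) 33 + 30 = -363 + 30 = -333$)
$X{\left(r,b \right)} = b r$
$W{\left(H \right)} = - 22 H^{3}$ ($W{\left(H \right)} = H H H \left(-22\right) = H^{2} H \left(-22\right) = H^{3} \left(-22\right) = - 22 H^{3}$)
$\frac{W{\left(-180 \right)}}{j} = \frac{\left(-22\right) \left(-180\right)^{3}}{-333} = \left(-22\right) \left(-5832000\right) \left(- \frac{1}{333}\right) = 128304000 \left(- \frac{1}{333}\right) = - \frac{14256000}{37}$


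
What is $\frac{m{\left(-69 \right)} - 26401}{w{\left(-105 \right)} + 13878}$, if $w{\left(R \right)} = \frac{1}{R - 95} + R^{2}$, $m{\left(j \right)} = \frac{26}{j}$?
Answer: $- \frac{364339000}{343661331} \approx -1.0602$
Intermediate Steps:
$w{\left(R \right)} = R^{2} + \frac{1}{-95 + R}$ ($w{\left(R \right)} = \frac{1}{-95 + R} + R^{2} = R^{2} + \frac{1}{-95 + R}$)
$\frac{m{\left(-69 \right)} - 26401}{w{\left(-105 \right)} + 13878} = \frac{\frac{26}{-69} - 26401}{\frac{1 + \left(-105\right)^{3} - 95 \left(-105\right)^{2}}{-95 - 105} + 13878} = \frac{26 \left(- \frac{1}{69}\right) - 26401}{\frac{1 - 1157625 - 1047375}{-200} + 13878} = \frac{- \frac{26}{69} - 26401}{- \frac{1 - 1157625 - 1047375}{200} + 13878} = - \frac{1821695}{69 \left(\left(- \frac{1}{200}\right) \left(-2204999\right) + 13878\right)} = - \frac{1821695}{69 \left(\frac{2204999}{200} + 13878\right)} = - \frac{1821695}{69 \cdot \frac{4980599}{200}} = \left(- \frac{1821695}{69}\right) \frac{200}{4980599} = - \frac{364339000}{343661331}$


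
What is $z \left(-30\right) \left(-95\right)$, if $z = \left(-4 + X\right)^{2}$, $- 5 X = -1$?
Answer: $41154$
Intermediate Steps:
$X = \frac{1}{5}$ ($X = \left(- \frac{1}{5}\right) \left(-1\right) = \frac{1}{5} \approx 0.2$)
$z = \frac{361}{25}$ ($z = \left(-4 + \frac{1}{5}\right)^{2} = \left(- \frac{19}{5}\right)^{2} = \frac{361}{25} \approx 14.44$)
$z \left(-30\right) \left(-95\right) = \frac{361}{25} \left(-30\right) \left(-95\right) = \left(- \frac{2166}{5}\right) \left(-95\right) = 41154$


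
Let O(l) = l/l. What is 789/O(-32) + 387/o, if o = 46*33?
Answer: 399363/506 ≈ 789.25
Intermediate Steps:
o = 1518
O(l) = 1
789/O(-32) + 387/o = 789/1 + 387/1518 = 789*1 + 387*(1/1518) = 789 + 129/506 = 399363/506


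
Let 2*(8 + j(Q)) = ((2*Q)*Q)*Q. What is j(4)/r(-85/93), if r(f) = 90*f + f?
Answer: -744/1105 ≈ -0.67330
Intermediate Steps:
r(f) = 91*f
j(Q) = -8 + Q**3 (j(Q) = -8 + (((2*Q)*Q)*Q)/2 = -8 + ((2*Q**2)*Q)/2 = -8 + (2*Q**3)/2 = -8 + Q**3)
j(4)/r(-85/93) = (-8 + 4**3)/((91*(-85/93))) = (-8 + 64)/((91*(-85*1/93))) = 56/((91*(-85/93))) = 56/(-7735/93) = 56*(-93/7735) = -744/1105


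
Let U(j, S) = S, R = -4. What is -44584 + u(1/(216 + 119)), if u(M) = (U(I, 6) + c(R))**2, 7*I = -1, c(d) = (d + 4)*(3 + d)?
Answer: -44548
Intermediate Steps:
c(d) = (3 + d)*(4 + d) (c(d) = (4 + d)*(3 + d) = (3 + d)*(4 + d))
I = -1/7 (I = (1/7)*(-1) = -1/7 ≈ -0.14286)
u(M) = 36 (u(M) = (6 + (12 + (-4)**2 + 7*(-4)))**2 = (6 + (12 + 16 - 28))**2 = (6 + 0)**2 = 6**2 = 36)
-44584 + u(1/(216 + 119)) = -44584 + 36 = -44548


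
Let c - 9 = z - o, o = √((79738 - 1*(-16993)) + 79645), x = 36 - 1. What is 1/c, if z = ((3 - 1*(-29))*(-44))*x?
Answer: -49271/2427455065 + 2*√44094/2427455065 ≈ -2.0124e-5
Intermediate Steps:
x = 35
o = 2*√44094 (o = √((79738 + 16993) + 79645) = √(96731 + 79645) = √176376 = 2*√44094 ≈ 419.97)
z = -49280 (z = ((3 - 1*(-29))*(-44))*35 = ((3 + 29)*(-44))*35 = (32*(-44))*35 = -1408*35 = -49280)
c = -49271 - 2*√44094 (c = 9 + (-49280 - 2*√44094) = -49271 - 2*√44094 ≈ -49691.)
1/c = 1/(-49271 - 2*√44094)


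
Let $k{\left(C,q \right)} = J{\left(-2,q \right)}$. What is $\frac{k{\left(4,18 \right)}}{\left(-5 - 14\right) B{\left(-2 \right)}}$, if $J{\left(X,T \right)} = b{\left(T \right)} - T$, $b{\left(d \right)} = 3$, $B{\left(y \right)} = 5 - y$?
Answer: $\frac{15}{133} \approx 0.11278$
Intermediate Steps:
$J{\left(X,T \right)} = 3 - T$
$k{\left(C,q \right)} = 3 - q$
$\frac{k{\left(4,18 \right)}}{\left(-5 - 14\right) B{\left(-2 \right)}} = \frac{3 - 18}{\left(-5 - 14\right) \left(5 - -2\right)} = \frac{3 - 18}{\left(-19\right) \left(5 + 2\right)} = - \frac{15}{\left(-19\right) 7} = - \frac{15}{-133} = \left(-15\right) \left(- \frac{1}{133}\right) = \frac{15}{133}$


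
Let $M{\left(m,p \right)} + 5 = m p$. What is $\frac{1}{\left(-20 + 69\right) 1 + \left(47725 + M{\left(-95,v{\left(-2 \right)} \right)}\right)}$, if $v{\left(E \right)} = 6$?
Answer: $\frac{1}{47199} \approx 2.1187 \cdot 10^{-5}$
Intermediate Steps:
$M{\left(m,p \right)} = -5 + m p$
$\frac{1}{\left(-20 + 69\right) 1 + \left(47725 + M{\left(-95,v{\left(-2 \right)} \right)}\right)} = \frac{1}{\left(-20 + 69\right) 1 + \left(47725 - 575\right)} = \frac{1}{49 \cdot 1 + \left(47725 - 575\right)} = \frac{1}{49 + \left(47725 - 575\right)} = \frac{1}{49 + 47150} = \frac{1}{47199}$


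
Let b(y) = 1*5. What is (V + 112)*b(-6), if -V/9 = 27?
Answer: -655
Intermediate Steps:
V = -243 (V = -9*27 = -243)
b(y) = 5
(V + 112)*b(-6) = (-243 + 112)*5 = -131*5 = -655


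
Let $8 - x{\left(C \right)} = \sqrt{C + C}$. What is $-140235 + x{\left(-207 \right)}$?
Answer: $-140227 - 3 i \sqrt{46} \approx -1.4023 \cdot 10^{5} - 20.347 i$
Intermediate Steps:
$x{\left(C \right)} = 8 - \sqrt{2} \sqrt{C}$ ($x{\left(C \right)} = 8 - \sqrt{C + C} = 8 - \sqrt{2 C} = 8 - \sqrt{2} \sqrt{C}$)
$-140235 + x{\left(-207 \right)} = -140235 + \left(8 - \sqrt{2} \sqrt{-207}\right) = -140235 + \left(8 - \sqrt{2} \cdot 3 i \sqrt{23}\right) = -140235 + \left(8 - 3 i \sqrt{46}\right) = -140227 - 3 i \sqrt{46}$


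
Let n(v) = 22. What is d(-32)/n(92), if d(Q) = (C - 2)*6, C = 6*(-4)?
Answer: -78/11 ≈ -7.0909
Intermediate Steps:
C = -24
d(Q) = -156 (d(Q) = (-24 - 2)*6 = -26*6 = -156)
d(-32)/n(92) = -156/22 = -156*1/22 = -78/11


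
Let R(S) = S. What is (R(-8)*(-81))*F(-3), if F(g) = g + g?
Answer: -3888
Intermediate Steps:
F(g) = 2*g
(R(-8)*(-81))*F(-3) = (-8*(-81))*(2*(-3)) = 648*(-6) = -3888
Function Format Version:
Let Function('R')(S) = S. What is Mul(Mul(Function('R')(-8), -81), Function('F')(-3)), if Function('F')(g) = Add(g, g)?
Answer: -3888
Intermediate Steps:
Function('F')(g) = Mul(2, g)
Mul(Mul(Function('R')(-8), -81), Function('F')(-3)) = Mul(Mul(-8, -81), Mul(2, -3)) = Mul(648, -6) = -3888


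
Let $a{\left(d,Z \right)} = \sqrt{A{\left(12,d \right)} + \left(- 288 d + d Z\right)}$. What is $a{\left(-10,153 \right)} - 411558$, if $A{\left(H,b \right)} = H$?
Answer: $-411558 + \sqrt{1362} \approx -4.1152 \cdot 10^{5}$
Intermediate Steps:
$a{\left(d,Z \right)} = \sqrt{12 - 288 d + Z d}$ ($a{\left(d,Z \right)} = \sqrt{12 + \left(- 288 d + d Z\right)} = \sqrt{12 + \left(- 288 d + Z d\right)} = \sqrt{12 - 288 d + Z d}$)
$a{\left(-10,153 \right)} - 411558 = \sqrt{12 - -2880 + 153 \left(-10\right)} - 411558 = \sqrt{12 + 2880 - 1530} - 411558 = \sqrt{1362} - 411558 = -411558 + \sqrt{1362}$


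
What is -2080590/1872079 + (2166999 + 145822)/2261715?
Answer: -375917986991/4234109155485 ≈ -0.088783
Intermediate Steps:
-2080590/1872079 + (2166999 + 145822)/2261715 = -2080590*1/1872079 + 2312821*(1/2261715) = -2080590/1872079 + 2312821/2261715 = -375917986991/4234109155485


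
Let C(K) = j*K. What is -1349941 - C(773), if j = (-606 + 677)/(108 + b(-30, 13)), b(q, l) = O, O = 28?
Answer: -183646859/136 ≈ -1.3503e+6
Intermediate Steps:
b(q, l) = 28
j = 71/136 (j = (-606 + 677)/(108 + 28) = 71/136 ≈ 0.52206)
C(K) = 71*K/136
-1349941 - C(773) = -1349941 - 71*773/136 = -1349941 - 1*54883/136 = -1349941 - 54883/136 = -183646859/136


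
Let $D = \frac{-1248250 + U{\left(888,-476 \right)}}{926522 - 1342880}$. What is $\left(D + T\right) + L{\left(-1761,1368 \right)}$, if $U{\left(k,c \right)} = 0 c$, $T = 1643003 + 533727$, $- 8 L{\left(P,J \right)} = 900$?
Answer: $\frac{906253357315}{416358} \approx 2.1766 \cdot 10^{6}$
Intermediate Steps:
$L{\left(P,J \right)} = - \frac{225}{2}$ ($L{\left(P,J \right)} = \left(- \frac{1}{8}\right) 900 = - \frac{225}{2}$)
$T = 2176730$
$U{\left(k,c \right)} = 0$
$D = \frac{624125}{208179}$ ($D = \frac{-1248250 + 0}{926522 - 1342880} = - \frac{1248250}{-416358} = \left(-1248250\right) \left(- \frac{1}{416358}\right) = \frac{624125}{208179} \approx 2.998$)
$\left(D + T\right) + L{\left(-1761,1368 \right)} = \left(\frac{624125}{208179} + 2176730\right) - \frac{225}{2} = \frac{453150098795}{208179} - \frac{225}{2} = \frac{906253357315}{416358}$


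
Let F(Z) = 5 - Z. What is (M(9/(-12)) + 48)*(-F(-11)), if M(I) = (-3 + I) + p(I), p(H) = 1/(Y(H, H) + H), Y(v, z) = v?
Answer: -2092/3 ≈ -697.33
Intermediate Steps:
p(H) = 1/(2*H) (p(H) = 1/(H + H) = 1/(2*H))
M(I) = -3 + I + 1/(2*I) (M(I) = (-3 + I) + 1/(2*I) = -3 + I + 1/(2*I))
(M(9/(-12)) + 48)*(-F(-11)) = ((-3 + 9/(-12) + 1/(2*((9/(-12))))) + 48)*(-(5 - 1*(-11))) = ((-3 + 9*(-1/12) + 1/(2*((9*(-1/12))))) + 48)*(-(5 + 11)) = ((-3 - ¾ + 1/(2*(-¾))) + 48)*(-1*16) = ((-3 - ¾ + (½)*(-4/3)) + 48)*(-16) = ((-3 - ¾ - ⅔) + 48)*(-16) = (-53/12 + 48)*(-16) = (523/12)*(-16) = -2092/3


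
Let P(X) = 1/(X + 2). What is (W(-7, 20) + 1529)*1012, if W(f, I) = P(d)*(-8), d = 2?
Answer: 1545324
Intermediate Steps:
P(X) = 1/(2 + X)
W(f, I) = -2 (W(f, I) = -8/(2 + 2) = -8/4 = (¼)*(-8) = -2)
(W(-7, 20) + 1529)*1012 = (-2 + 1529)*1012 = 1527*1012 = 1545324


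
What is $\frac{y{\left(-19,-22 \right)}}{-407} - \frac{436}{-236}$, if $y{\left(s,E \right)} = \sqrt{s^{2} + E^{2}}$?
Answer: $\frac{109}{59} - \frac{13 \sqrt{5}}{407} \approx 1.776$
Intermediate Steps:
$y{\left(s,E \right)} = \sqrt{E^{2} + s^{2}}$
$\frac{y{\left(-19,-22 \right)}}{-407} - \frac{436}{-236} = \frac{\sqrt{\left(-22\right)^{2} + \left(-19\right)^{2}}}{-407} - \frac{436}{-236} = \sqrt{484 + 361} \left(- \frac{1}{407}\right) - - \frac{109}{59} = \sqrt{845} \left(- \frac{1}{407}\right) + \frac{109}{59} = 13 \sqrt{5} \left(- \frac{1}{407}\right) + \frac{109}{59} = - \frac{13 \sqrt{5}}{407} + \frac{109}{59} = \frac{109}{59} - \frac{13 \sqrt{5}}{407}$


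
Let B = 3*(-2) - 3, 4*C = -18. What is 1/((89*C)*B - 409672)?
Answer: -2/812135 ≈ -2.4626e-6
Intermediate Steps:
C = -9/2 (C = (¼)*(-18) = -9/2 ≈ -4.5000)
B = -9 (B = -6 - 3 = -9)
1/((89*C)*B - 409672) = 1/((89*(-9/2))*(-9) - 409672) = 1/(-801/2*(-9) - 409672) = 1/(7209/2 - 409672) = 1/(-812135/2) = -2/812135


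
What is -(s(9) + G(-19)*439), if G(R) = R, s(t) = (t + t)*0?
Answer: 8341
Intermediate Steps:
s(t) = 0 (s(t) = (2*t)*0 = 0)
-(s(9) + G(-19)*439) = -(0 - 19*439) = -(0 - 8341) = -1*(-8341) = 8341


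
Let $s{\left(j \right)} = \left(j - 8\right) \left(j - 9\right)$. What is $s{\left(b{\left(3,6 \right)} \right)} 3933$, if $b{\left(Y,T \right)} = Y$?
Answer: $117990$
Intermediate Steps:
$s{\left(j \right)} = \left(-9 + j\right) \left(-8 + j\right)$ ($s{\left(j \right)} = \left(-8 + j\right) \left(-9 + j\right) = \left(-9 + j\right) \left(-8 + j\right)$)
$s{\left(b{\left(3,6 \right)} \right)} 3933 = \left(72 + 3^{2} - 51\right) 3933 = \left(72 + 9 - 51\right) 3933 = 30 \cdot 3933 = 117990$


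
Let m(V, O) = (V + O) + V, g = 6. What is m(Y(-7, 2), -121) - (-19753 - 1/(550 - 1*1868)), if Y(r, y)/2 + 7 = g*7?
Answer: 26059495/1318 ≈ 19772.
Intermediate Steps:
Y(r, y) = 70 (Y(r, y) = -14 + 2*(6*7) = -14 + 2*42 = -14 + 84 = 70)
m(V, O) = O + 2*V (m(V, O) = (O + V) + V = O + 2*V)
m(Y(-7, 2), -121) - (-19753 - 1/(550 - 1*1868)) = (-121 + 2*70) - (-19753 - 1/(550 - 1*1868)) = (-121 + 140) - (-19753 - 1/(550 - 1868)) = 19 - (-19753 - 1/(-1318)) = 19 - (-19753 - 1*(-1/1318)) = 19 - (-19753 + 1/1318) = 19 - 1*(-26034453/1318) = 19 + 26034453/1318 = 26059495/1318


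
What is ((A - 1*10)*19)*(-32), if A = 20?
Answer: -6080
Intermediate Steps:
((A - 1*10)*19)*(-32) = ((20 - 1*10)*19)*(-32) = ((20 - 10)*19)*(-32) = (10*19)*(-32) = 190*(-32) = -6080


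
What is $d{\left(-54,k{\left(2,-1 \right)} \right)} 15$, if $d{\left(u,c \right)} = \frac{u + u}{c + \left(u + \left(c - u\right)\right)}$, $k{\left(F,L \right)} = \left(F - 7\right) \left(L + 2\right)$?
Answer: $162$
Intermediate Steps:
$k{\left(F,L \right)} = \left(-7 + F\right) \left(2 + L\right)$
$d{\left(u,c \right)} = \frac{u}{c}$ ($d{\left(u,c \right)} = \frac{2 u}{c + c} = \frac{2 u}{2 c} = 2 u \frac{1}{2 c} = \frac{u}{c}$)
$d{\left(-54,k{\left(2,-1 \right)} \right)} 15 = - \frac{54}{-14 - -7 + 2 \cdot 2 + 2 \left(-1\right)} 15 = - \frac{54}{-14 + 7 + 4 - 2} \cdot 15 = - \frac{54}{-5} \cdot 15 = \left(-54\right) \left(- \frac{1}{5}\right) 15 = \frac{54}{5} \cdot 15 = 162$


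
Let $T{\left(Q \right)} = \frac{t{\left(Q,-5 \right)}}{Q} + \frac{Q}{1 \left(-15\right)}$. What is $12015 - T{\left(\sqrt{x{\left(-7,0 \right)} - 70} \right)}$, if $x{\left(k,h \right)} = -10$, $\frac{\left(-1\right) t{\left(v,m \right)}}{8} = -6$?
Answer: $12015 + \frac{8 i \sqrt{5}}{3} \approx 12015.0 + 5.9628 i$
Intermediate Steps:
$t{\left(v,m \right)} = 48$ ($t{\left(v,m \right)} = \left(-8\right) \left(-6\right) = 48$)
$T{\left(Q \right)} = \frac{48}{Q} - \frac{Q}{15}$ ($T{\left(Q \right)} = \frac{48}{Q} + \frac{Q}{1 \left(-15\right)} = \frac{48}{Q} + \frac{Q}{-15} = \frac{48}{Q} + Q \left(- \frac{1}{15}\right) = \frac{48}{Q} - \frac{Q}{15}$)
$12015 - T{\left(\sqrt{x{\left(-7,0 \right)} - 70} \right)} = 12015 - \left(\frac{48}{\sqrt{-10 - 70}} - \frac{\sqrt{-10 - 70}}{15}\right) = 12015 - \left(\frac{48}{\sqrt{-80}} - \frac{\sqrt{-80}}{15}\right) = 12015 - \left(\frac{48}{4 i \sqrt{5}} - \frac{4 i \sqrt{5}}{15}\right) = 12015 - \left(48 \left(- \frac{i \sqrt{5}}{20}\right) - \frac{4 i \sqrt{5}}{15}\right) = 12015 - \left(- \frac{12 i \sqrt{5}}{5} - \frac{4 i \sqrt{5}}{15}\right) = 12015 - - \frac{8 i \sqrt{5}}{3} = 12015 + \frac{8 i \sqrt{5}}{3}$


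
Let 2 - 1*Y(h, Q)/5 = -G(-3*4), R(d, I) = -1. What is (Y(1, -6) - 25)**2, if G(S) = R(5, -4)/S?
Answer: 30625/144 ≈ 212.67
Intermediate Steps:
G(S) = -1/S
Y(h, Q) = 125/12 (Y(h, Q) = 10 - (-5)*(-1/((-3*4))) = 10 - (-5)*(-1/(-12)) = 10 - (-5)*(-1*(-1/12)) = 10 - (-5)/12 = 10 - 5*(-1/12) = 10 + 5/12 = 125/12)
(Y(1, -6) - 25)**2 = (125/12 - 25)**2 = (-175/12)**2 = 30625/144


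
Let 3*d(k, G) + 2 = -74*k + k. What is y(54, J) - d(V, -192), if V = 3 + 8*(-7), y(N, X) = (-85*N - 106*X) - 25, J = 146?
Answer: -21380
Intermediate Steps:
y(N, X) = -25 - 106*X - 85*N (y(N, X) = (-106*X - 85*N) - 25 = -25 - 106*X - 85*N)
V = -53 (V = 3 - 56 = -53)
d(k, G) = -⅔ - 73*k/3 (d(k, G) = -⅔ + (-74*k + k)/3 = -⅔ + (-73*k)/3 = -⅔ - 73*k/3)
y(54, J) - d(V, -192) = (-25 - 106*146 - 85*54) - (-⅔ - 73/3*(-53)) = (-25 - 15476 - 4590) - (-⅔ + 3869/3) = -20091 - 1*1289 = -20091 - 1289 = -21380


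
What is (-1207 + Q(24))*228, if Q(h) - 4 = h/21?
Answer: -1918164/7 ≈ -2.7402e+5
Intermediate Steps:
Q(h) = 4 + h/21
(-1207 + Q(24))*228 = (-1207 + (4 + (1/21)*24))*228 = (-1207 + (4 + 8/7))*228 = (-1207 + 36/7)*228 = -8413/7*228 = -1918164/7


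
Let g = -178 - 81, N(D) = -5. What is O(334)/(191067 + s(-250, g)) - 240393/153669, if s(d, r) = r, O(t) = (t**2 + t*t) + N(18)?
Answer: -3861425987/9773758184 ≈ -0.39508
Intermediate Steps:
g = -259
O(t) = -5 + 2*t**2 (O(t) = (t**2 + t*t) - 5 = (t**2 + t**2) - 5 = 2*t**2 - 5 = -5 + 2*t**2)
O(334)/(191067 + s(-250, g)) - 240393/153669 = (-5 + 2*334**2)/(191067 - 259) - 240393/153669 = (-5 + 2*111556)/190808 - 240393*1/153669 = (-5 + 223112)*(1/190808) - 80131/51223 = 223107*(1/190808) - 80131/51223 = 223107/190808 - 80131/51223 = -3861425987/9773758184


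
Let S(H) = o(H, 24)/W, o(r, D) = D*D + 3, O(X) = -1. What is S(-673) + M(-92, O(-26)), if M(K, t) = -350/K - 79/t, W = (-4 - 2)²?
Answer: 27293/276 ≈ 98.888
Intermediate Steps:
W = 36 (W = (-6)² = 36)
o(r, D) = 3 + D² (o(r, D) = D² + 3 = 3 + D²)
S(H) = 193/12 (S(H) = (3 + 24²)/36 = (3 + 576)*(1/36) = 579*(1/36) = 193/12)
S(-673) + M(-92, O(-26)) = 193/12 + (-350/(-92) - 79/(-1)) = 193/12 + (-350*(-1/92) - 79*(-1)) = 193/12 + (175/46 + 79) = 193/12 + 3809/46 = 27293/276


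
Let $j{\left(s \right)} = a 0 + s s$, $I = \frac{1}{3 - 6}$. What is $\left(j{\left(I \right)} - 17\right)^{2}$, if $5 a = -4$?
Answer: $\frac{23104}{81} \approx 285.23$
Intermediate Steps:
$a = - \frac{4}{5}$ ($a = \frac{1}{5} \left(-4\right) = - \frac{4}{5} \approx -0.8$)
$I = - \frac{1}{3}$ ($I = \frac{1}{-3} = - \frac{1}{3} \approx -0.33333$)
$j{\left(s \right)} = s^{2}$ ($j{\left(s \right)} = \left(- \frac{4}{5}\right) 0 + s s = 0 + s^{2} = s^{2}$)
$\left(j{\left(I \right)} - 17\right)^{2} = \left(\left(- \frac{1}{3}\right)^{2} - 17\right)^{2} = \left(\frac{1}{9} - 17\right)^{2} = \left(- \frac{152}{9}\right)^{2} = \frac{23104}{81}$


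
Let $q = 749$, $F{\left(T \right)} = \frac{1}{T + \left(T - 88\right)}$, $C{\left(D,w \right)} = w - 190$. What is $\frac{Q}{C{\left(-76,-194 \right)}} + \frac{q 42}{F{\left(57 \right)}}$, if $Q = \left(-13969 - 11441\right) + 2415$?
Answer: $\frac{104699889}{128} \approx 8.1797 \cdot 10^{5}$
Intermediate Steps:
$C{\left(D,w \right)} = -190 + w$
$Q = -22995$ ($Q = -25410 + 2415 = -22995$)
$F{\left(T \right)} = \frac{1}{-88 + 2 T}$ ($F{\left(T \right)} = \frac{1}{T + \left(-88 + T\right)} = \frac{1}{-88 + 2 T}$)
$\frac{Q}{C{\left(-76,-194 \right)}} + \frac{q 42}{F{\left(57 \right)}} = - \frac{22995}{-190 - 194} + \frac{749 \cdot 42}{\frac{1}{2} \frac{1}{-44 + 57}} = - \frac{22995}{-384} + \frac{31458}{\frac{1}{2} \cdot \frac{1}{13}} = \left(-22995\right) \left(- \frac{1}{384}\right) + \frac{31458}{\frac{1}{2} \cdot \frac{1}{13}} = \frac{7665}{128} + 31458 \frac{1}{\frac{1}{26}} = \frac{7665}{128} + 31458 \cdot 26 = \frac{7665}{128} + 817908 = \frac{104699889}{128}$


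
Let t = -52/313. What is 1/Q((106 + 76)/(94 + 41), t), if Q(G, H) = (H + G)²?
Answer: 1785485025/2494602916 ≈ 0.71574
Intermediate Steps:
t = -52/313 (t = -52*1/313 = -52/313 ≈ -0.16613)
Q(G, H) = (G + H)²
1/Q((106 + 76)/(94 + 41), t) = 1/(((106 + 76)/(94 + 41) - 52/313)²) = 1/((182/135 - 52/313)²) = 1/((49946/42255)²) = 1/(2494602916/1785485025) = 1785485025/2494602916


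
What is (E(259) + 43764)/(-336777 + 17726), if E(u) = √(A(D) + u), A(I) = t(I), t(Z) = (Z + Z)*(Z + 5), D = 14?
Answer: -43764/319051 - √791/319051 ≈ -0.13726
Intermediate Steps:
t(Z) = 2*Z*(5 + Z) (t(Z) = (2*Z)*(5 + Z) = 2*Z*(5 + Z))
A(I) = 2*I*(5 + I)
E(u) = √(532 + u) (E(u) = √(2*14*(5 + 14) + u) = √(2*14*19 + u) = √(532 + u))
(E(259) + 43764)/(-336777 + 17726) = (√(532 + 259) + 43764)/(-336777 + 17726) = (√791 + 43764)/(-319051) = (43764 + √791)*(-1/319051) = -43764/319051 - √791/319051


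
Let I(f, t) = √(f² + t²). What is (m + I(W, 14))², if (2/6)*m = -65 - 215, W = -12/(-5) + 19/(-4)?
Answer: (16800 - √80609)²/400 ≈ 6.8195e+5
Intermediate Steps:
W = -47/20 (W = -12*(-⅕) + 19*(-¼) = 12/5 - 19/4 = -47/20 ≈ -2.3500)
m = -840 (m = 3*(-65 - 215) = 3*(-280) = -840)
(m + I(W, 14))² = (-840 + √((-47/20)² + 14²))² = (-840 + √(2209/400 + 196))² = (-840 + √(80609/400))² = (-840 + √80609/20)²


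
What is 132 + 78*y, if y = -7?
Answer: -414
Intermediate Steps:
132 + 78*y = 132 + 78*(-7) = 132 - 546 = -414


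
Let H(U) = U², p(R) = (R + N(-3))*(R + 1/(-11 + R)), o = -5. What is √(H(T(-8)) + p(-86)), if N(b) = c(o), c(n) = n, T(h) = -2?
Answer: √73681297/97 ≈ 88.493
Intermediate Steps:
N(b) = -5
p(R) = (-5 + R)*(R + 1/(-11 + R)) (p(R) = (R - 5)*(R + 1/(-11 + R)) = (-5 + R)*(R + 1/(-11 + R)))
√(H(T(-8)) + p(-86)) = √((-2)² + (-5 + (-86)³ - 16*(-86)² + 56*(-86))/(-11 - 86)) = √(4 + (-5 - 636056 - 16*7396 - 4816)/(-97)) = √(4 - (-5 - 636056 - 118336 - 4816)/97) = √(4 - 1/97*(-759213)) = √(4 + 759213/97) = √(759601/97) = √73681297/97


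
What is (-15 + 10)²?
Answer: 25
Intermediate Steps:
(-15 + 10)² = (-5)² = 25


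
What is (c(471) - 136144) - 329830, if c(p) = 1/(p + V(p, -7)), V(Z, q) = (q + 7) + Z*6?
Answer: -1536316277/3297 ≈ -4.6597e+5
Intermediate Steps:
V(Z, q) = 7 + q + 6*Z (V(Z, q) = (7 + q) + 6*Z = 7 + q + 6*Z)
c(p) = 1/(7*p) (c(p) = 1/(p + (7 - 7 + 6*p)) = 1/(p + 6*p) = 1/(7*p))
(c(471) - 136144) - 329830 = ((1/7)/471 - 136144) - 329830 = ((1/7)*(1/471) - 136144) - 329830 = (1/3297 - 136144) - 329830 = -448866767/3297 - 329830 = -1536316277/3297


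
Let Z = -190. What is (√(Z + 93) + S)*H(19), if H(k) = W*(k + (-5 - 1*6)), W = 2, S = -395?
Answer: -6320 + 16*I*√97 ≈ -6320.0 + 157.58*I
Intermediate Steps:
H(k) = -22 + 2*k (H(k) = 2*(k + (-5 - 1*6)) = 2*(k + (-5 - 6)) = 2*(k - 11) = 2*(-11 + k) = -22 + 2*k)
(√(Z + 93) + S)*H(19) = (√(-190 + 93) - 395)*(-22 + 2*19) = (√(-97) - 395)*(-22 + 38) = (I*√97 - 395)*16 = (-395 + I*√97)*16 = -6320 + 16*I*√97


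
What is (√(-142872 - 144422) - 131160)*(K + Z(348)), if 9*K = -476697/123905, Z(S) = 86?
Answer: -278134319704/24781 + 31808591*I*√287294/371715 ≈ -1.1224e+7 + 45867.0*I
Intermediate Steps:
K = -158899/371715 (K = (-476697/123905)/9 = (-476697*1/123905)/9 = (⅑)*(-476697/123905) = -158899/371715 ≈ -0.42748)
(√(-142872 - 144422) - 131160)*(K + Z(348)) = (√(-142872 - 144422) - 131160)*(-158899/371715 + 86) = (√(-287294) - 131160)*(31808591/371715) = (I*√287294 - 131160)*(31808591/371715) = (-131160 + I*√287294)*(31808591/371715) = -278134319704/24781 + 31808591*I*√287294/371715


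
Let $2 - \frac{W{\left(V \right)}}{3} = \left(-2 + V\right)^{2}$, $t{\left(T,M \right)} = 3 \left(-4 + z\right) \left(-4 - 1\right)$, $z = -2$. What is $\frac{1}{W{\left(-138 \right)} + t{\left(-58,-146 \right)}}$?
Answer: $- \frac{1}{58704} \approx -1.7035 \cdot 10^{-5}$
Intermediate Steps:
$t{\left(T,M \right)} = 90$ ($t{\left(T,M \right)} = 3 \left(-4 - 2\right) \left(-4 - 1\right) = 3 \left(-6\right) \left(-5\right) = \left(-18\right) \left(-5\right) = 90$)
$W{\left(V \right)} = 6 - 3 \left(-2 + V\right)^{2}$
$\frac{1}{W{\left(-138 \right)} + t{\left(-58,-146 \right)}} = \frac{1}{\left(6 - 3 \left(-2 - 138\right)^{2}\right) + 90} = \frac{1}{\left(6 - 3 \left(-140\right)^{2}\right) + 90} = \frac{1}{\left(6 - 58800\right) + 90} = \frac{1}{-58794 + 90} = \frac{1}{-58704} = - \frac{1}{58704}$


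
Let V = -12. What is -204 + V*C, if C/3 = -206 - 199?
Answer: 14376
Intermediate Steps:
C = -1215 (C = 3*(-206 - 199) = 3*(-405) = -1215)
-204 + V*C = -204 - 12*(-1215) = -204 + 14580 = 14376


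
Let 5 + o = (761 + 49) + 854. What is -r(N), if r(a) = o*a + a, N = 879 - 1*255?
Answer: -1035840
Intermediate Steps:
o = 1659 (o = -5 + ((761 + 49) + 854) = -5 + (810 + 854) = -5 + 1664 = 1659)
N = 624 (N = 879 - 255 = 624)
r(a) = 1660*a (r(a) = 1659*a + a = 1660*a)
-r(N) = -1660*624 = -1*1035840 = -1035840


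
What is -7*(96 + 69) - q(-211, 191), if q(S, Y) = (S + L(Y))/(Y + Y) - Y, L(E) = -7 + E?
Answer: -368221/382 ≈ -963.93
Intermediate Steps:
q(S, Y) = -Y + (-7 + S + Y)/(2*Y) (q(S, Y) = (S + (-7 + Y))/(Y + Y) - Y = (-7 + S + Y)/((2*Y)) - Y = (-7 + S + Y)*(1/(2*Y)) - Y = (-7 + S + Y)/(2*Y) - Y = -Y + (-7 + S + Y)/(2*Y))
-7*(96 + 69) - q(-211, 191) = -7*(96 + 69) - (-7 - 211 + 191 - 2*191²)/(2*191) = -7*165 - (-7 - 211 + 191 - 2*36481)/(2*191) = -1155 - (-7 - 211 + 191 - 72962)/(2*191) = -1155 - (-72989)/(2*191) = -1155 - 1*(-72989/382) = -1155 + 72989/382 = -368221/382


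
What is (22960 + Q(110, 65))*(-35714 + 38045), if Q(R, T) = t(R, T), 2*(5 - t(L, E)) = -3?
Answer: 107069823/2 ≈ 5.3535e+7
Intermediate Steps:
t(L, E) = 13/2 (t(L, E) = 5 - ½*(-3) = 5 + 3/2 = 13/2)
Q(R, T) = 13/2
(22960 + Q(110, 65))*(-35714 + 38045) = (22960 + 13/2)*(-35714 + 38045) = (45933/2)*2331 = 107069823/2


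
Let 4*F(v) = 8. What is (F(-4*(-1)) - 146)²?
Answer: 20736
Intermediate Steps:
F(v) = 2 (F(v) = (¼)*8 = 2)
(F(-4*(-1)) - 146)² = (2 - 146)² = (-144)² = 20736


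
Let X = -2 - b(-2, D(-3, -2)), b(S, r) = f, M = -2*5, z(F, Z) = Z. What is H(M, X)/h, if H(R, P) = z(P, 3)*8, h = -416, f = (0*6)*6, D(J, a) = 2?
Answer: -3/52 ≈ -0.057692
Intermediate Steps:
f = 0 (f = 0*6 = 0)
M = -10
b(S, r) = 0
X = -2 (X = -2 - 1*0 = -2 + 0 = -2)
H(R, P) = 24 (H(R, P) = 3*8 = 24)
H(M, X)/h = 24/(-416) = 24*(-1/416) = -3/52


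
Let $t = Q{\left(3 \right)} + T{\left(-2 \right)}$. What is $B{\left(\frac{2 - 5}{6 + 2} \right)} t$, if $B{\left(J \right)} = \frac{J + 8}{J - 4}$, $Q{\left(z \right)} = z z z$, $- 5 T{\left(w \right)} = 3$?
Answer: $- \frac{8052}{175} \approx -46.011$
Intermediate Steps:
$T{\left(w \right)} = - \frac{3}{5}$ ($T{\left(w \right)} = \left(- \frac{1}{5}\right) 3 = - \frac{3}{5}$)
$Q{\left(z \right)} = z^{3}$ ($Q{\left(z \right)} = z^{2} z = z^{3}$)
$B{\left(J \right)} = \frac{8 + J}{-4 + J}$
$t = \frac{132}{5}$ ($t = 3^{3} - \frac{3}{5} = 27 - \frac{3}{5} = \frac{132}{5} \approx 26.4$)
$B{\left(\frac{2 - 5}{6 + 2} \right)} t = \frac{8 + \frac{2 - 5}{6 + 2}}{-4 + \frac{2 - 5}{6 + 2}} \cdot \frac{132}{5} = \frac{8 - \frac{3}{8}}{-4 - \frac{3}{8}} \cdot \frac{132}{5} = \frac{1}{- \frac{35}{8}} \cdot \frac{61}{8} \cdot \frac{132}{5} = \left(- \frac{8}{35}\right) \frac{61}{8} \cdot \frac{132}{5} = \left(- \frac{61}{35}\right) \frac{132}{5} = - \frac{8052}{175}$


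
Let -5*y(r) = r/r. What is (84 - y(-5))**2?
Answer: 177241/25 ≈ 7089.6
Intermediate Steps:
y(r) = -1/5 (y(r) = -r/(5*r) = -1/5*1 = -1/5)
(84 - y(-5))**2 = (84 - 1*(-1/5))**2 = (84 + 1/5)**2 = (421/5)**2 = 177241/25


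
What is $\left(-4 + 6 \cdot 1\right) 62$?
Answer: $124$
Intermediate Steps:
$\left(-4 + 6 \cdot 1\right) 62 = \left(-4 + 6\right) 62 = 2 \cdot 62 = 124$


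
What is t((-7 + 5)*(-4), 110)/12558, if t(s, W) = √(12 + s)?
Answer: √5/6279 ≈ 0.00035612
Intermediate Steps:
t((-7 + 5)*(-4), 110)/12558 = √(12 + (-7 + 5)*(-4))/12558 = √(12 - 2*(-4))*(1/12558) = √(12 + 8)*(1/12558) = √20*(1/12558) = (2*√5)*(1/12558) = √5/6279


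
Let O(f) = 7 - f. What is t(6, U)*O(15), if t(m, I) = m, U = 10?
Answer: -48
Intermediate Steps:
t(6, U)*O(15) = 6*(7 - 1*15) = 6*(7 - 15) = 6*(-8) = -48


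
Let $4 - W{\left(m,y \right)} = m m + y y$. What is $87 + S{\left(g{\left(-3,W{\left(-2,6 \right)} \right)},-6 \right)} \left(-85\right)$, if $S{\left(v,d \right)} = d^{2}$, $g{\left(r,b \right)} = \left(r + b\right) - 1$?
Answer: $-2973$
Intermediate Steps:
$W{\left(m,y \right)} = 4 - m^{2} - y^{2}$ ($W{\left(m,y \right)} = 4 - \left(m m + y y\right) = 4 - \left(m^{2} + y^{2}\right) = 4 - m^{2} - y^{2}$)
$g{\left(r,b \right)} = -1 + b + r$ ($g{\left(r,b \right)} = \left(b + r\right) - 1 = -1 + b + r$)
$87 + S{\left(g{\left(-3,W{\left(-2,6 \right)} \right)},-6 \right)} \left(-85\right) = 87 + \left(-6\right)^{2} \left(-85\right) = 87 + 36 \left(-85\right) = 87 - 3060 = -2973$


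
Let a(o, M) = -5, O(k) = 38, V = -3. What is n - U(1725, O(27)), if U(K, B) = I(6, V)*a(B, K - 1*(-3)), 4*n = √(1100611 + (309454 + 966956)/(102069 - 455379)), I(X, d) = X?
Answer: 30 + 5*√381629362841/11777 ≈ 292.27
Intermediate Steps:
n = 5*√381629362841/11777 (n = √(1100611 + (309454 + 966956)/(102069 - 455379))/4 = √(1100611 + 1276410/(-353310))/4 = √(1100611 + 1276410*(-1/353310))/4 = √(1100611 - 42547/11777)/4 = √(12961853200/11777)/4 = (20*√381629362841/11777)/4 = 5*√381629362841/11777 ≈ 262.27)
U(K, B) = -30 (U(K, B) = 6*(-5) = -30)
n - U(1725, O(27)) = 5*√381629362841/11777 - 1*(-30) = 5*√381629362841/11777 + 30 = 30 + 5*√381629362841/11777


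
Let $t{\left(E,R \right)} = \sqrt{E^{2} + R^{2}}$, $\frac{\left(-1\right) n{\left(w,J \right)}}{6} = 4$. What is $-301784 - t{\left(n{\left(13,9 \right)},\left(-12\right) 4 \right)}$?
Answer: $-301784 - 24 \sqrt{5} \approx -3.0184 \cdot 10^{5}$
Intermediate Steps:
$n{\left(w,J \right)} = -24$ ($n{\left(w,J \right)} = \left(-6\right) 4 = -24$)
$-301784 - t{\left(n{\left(13,9 \right)},\left(-12\right) 4 \right)} = -301784 - \sqrt{\left(-24\right)^{2} + \left(\left(-12\right) 4\right)^{2}} = -301784 - \sqrt{576 + \left(-48\right)^{2}} = -301784 - \sqrt{576 + 2304} = -301784 - \sqrt{2880} = -301784 - 24 \sqrt{5}$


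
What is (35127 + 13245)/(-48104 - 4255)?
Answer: -16124/17453 ≈ -0.92385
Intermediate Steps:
(35127 + 13245)/(-48104 - 4255) = 48372/(-52359) = 48372*(-1/52359) = -16124/17453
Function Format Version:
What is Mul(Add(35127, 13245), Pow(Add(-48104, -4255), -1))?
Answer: Rational(-16124, 17453) ≈ -0.92385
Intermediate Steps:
Mul(Add(35127, 13245), Pow(Add(-48104, -4255), -1)) = Mul(48372, Pow(-52359, -1)) = Mul(48372, Rational(-1, 52359)) = Rational(-16124, 17453)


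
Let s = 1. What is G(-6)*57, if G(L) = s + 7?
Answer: 456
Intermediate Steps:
G(L) = 8 (G(L) = 1 + 7 = 8)
G(-6)*57 = 8*57 = 456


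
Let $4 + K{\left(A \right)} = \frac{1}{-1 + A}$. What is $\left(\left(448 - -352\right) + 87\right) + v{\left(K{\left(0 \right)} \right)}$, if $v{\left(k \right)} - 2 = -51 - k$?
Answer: $843$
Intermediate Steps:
$K{\left(A \right)} = -4 + \frac{1}{-1 + A}$
$v{\left(k \right)} = -49 - k$ ($v{\left(k \right)} = 2 - \left(51 + k\right) = -49 - k$)
$\left(\left(448 - -352\right) + 87\right) + v{\left(K{\left(0 \right)} \right)} = \left(\left(448 - -352\right) + 87\right) - \left(49 + \frac{5 - 0}{-1 + 0}\right) = \left(\left(448 + 352\right) + 87\right) - \left(49 + \frac{5 + 0}{-1}\right) = \left(800 + 87\right) - \left(49 - 5\right) = 887 - 44 = 843$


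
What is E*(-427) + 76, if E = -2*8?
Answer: 6908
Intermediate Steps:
E = -16
E*(-427) + 76 = -16*(-427) + 76 = 6832 + 76 = 6908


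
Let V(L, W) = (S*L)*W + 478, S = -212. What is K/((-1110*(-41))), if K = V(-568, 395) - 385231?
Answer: 47179567/45510 ≈ 1036.7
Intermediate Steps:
V(L, W) = 478 - 212*L*W (V(L, W) = (-212*L)*W + 478 = -212*L*W + 478 = 478 - 212*L*W)
K = 47179567 (K = (478 - 212*(-568)*395) - 385231 = (478 + 47564320) - 385231 = 47564798 - 385231 = 47179567)
K/((-1110*(-41))) = 47179567/((-1110*(-41))) = 47179567/45510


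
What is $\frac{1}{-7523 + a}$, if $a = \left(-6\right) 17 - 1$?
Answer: $- \frac{1}{7626} \approx -0.00013113$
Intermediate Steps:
$a = -103$ ($a = -102 - 1 = -103$)
$\frac{1}{-7523 + a} = \frac{1}{-7523 - 103} = \frac{1}{-7626} = - \frac{1}{7626}$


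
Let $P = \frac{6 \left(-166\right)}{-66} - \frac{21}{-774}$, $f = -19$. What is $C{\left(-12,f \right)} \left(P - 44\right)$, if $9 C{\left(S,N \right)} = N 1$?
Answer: $\frac{1557373}{25542} \approx 60.973$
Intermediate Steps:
$C{\left(S,N \right)} = \frac{N}{9}$ ($C{\left(S,N \right)} = \frac{N 1}{9} = \frac{N}{9}$)
$P = \frac{42905}{2838}$ ($P = \left(-996\right) \left(- \frac{1}{66}\right) - - \frac{7}{258} = \frac{166}{11} + \frac{7}{258} = \frac{42905}{2838} \approx 15.118$)
$C{\left(-12,f \right)} \left(P - 44\right) = \frac{1}{9} \left(-19\right) \left(\frac{42905}{2838} - 44\right) = \left(- \frac{19}{9}\right) \left(- \frac{81967}{2838}\right) = \frac{1557373}{25542}$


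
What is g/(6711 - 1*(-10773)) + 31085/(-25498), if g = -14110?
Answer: -112908365/55725879 ≈ -2.0261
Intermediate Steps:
g/(6711 - 1*(-10773)) + 31085/(-25498) = -14110/(6711 - 1*(-10773)) + 31085/(-25498) = -14110/(6711 + 10773) + 31085*(-1/25498) = -14110/17484 - 31085/25498 = -14110*1/17484 - 31085/25498 = -7055/8742 - 31085/25498 = -112908365/55725879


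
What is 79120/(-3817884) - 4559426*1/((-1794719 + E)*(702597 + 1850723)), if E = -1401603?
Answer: -268147565955677/12939634745572920 ≈ -0.020723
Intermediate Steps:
79120/(-3817884) - 4559426*1/((-1794719 + E)*(702597 + 1850723)) = 79120/(-3817884) - 4559426*1/((-1794719 - 1401603)*(702597 + 1850723)) = 79120*(-1/3817884) - 4559426/((-3196322*2553320)) = -460/22197 - 4559426/(-8161232889040) = -460/22197 - 4559426*(-1/8161232889040) = -460/22197 + 2279713/4080616444520 = -268147565955677/12939634745572920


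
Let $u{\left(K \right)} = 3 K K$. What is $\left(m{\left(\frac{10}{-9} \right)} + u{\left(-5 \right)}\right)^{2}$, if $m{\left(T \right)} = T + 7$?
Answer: $\frac{529984}{81} \approx 6543.0$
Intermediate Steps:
$u{\left(K \right)} = 3 K^{2}$
$m{\left(T \right)} = 7 + T$
$\left(m{\left(\frac{10}{-9} \right)} + u{\left(-5 \right)}\right)^{2} = \left(\left(7 + \frac{10}{-9}\right) + 3 \left(-5\right)^{2}\right)^{2} = \left(\left(7 + 10 \left(- \frac{1}{9}\right)\right) + 3 \cdot 25\right)^{2} = \left(\left(7 - \frac{10}{9}\right) + 75\right)^{2} = \left(\frac{53}{9} + 75\right)^{2} = \left(\frac{728}{9}\right)^{2} = \frac{529984}{81}$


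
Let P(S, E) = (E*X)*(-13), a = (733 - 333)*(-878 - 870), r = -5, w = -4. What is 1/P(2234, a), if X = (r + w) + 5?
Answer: -1/36358400 ≈ -2.7504e-8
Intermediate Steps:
a = -699200 (a = 400*(-1748) = -699200)
X = -4 (X = (-5 - 4) + 5 = -9 + 5 = -4)
P(S, E) = 52*E (P(S, E) = (E*(-4))*(-13) = -4*E*(-13) = 52*E)
1/P(2234, a) = 1/(52*(-699200)) = 1/(-36358400) = -1/36358400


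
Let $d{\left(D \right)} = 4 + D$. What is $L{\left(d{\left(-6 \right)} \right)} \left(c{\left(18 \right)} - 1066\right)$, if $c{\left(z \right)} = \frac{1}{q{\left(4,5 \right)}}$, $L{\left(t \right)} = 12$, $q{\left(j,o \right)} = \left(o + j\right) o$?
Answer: $- \frac{191876}{15} \approx -12792.0$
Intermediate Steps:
$q{\left(j,o \right)} = o \left(j + o\right)$ ($q{\left(j,o \right)} = \left(j + o\right) o = o \left(j + o\right)$)
$c{\left(z \right)} = \frac{1}{45}$ ($c{\left(z \right)} = \frac{1}{5 \left(4 + 5\right)} = \frac{1}{5 \cdot 9} = \frac{1}{45}$)
$L{\left(d{\left(-6 \right)} \right)} \left(c{\left(18 \right)} - 1066\right) = 12 \left(\frac{1}{45} - 1066\right) = 12 \left(- \frac{47969}{45}\right) = - \frac{191876}{15}$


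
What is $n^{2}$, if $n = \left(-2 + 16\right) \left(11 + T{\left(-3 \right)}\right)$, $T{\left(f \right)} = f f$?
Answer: $78400$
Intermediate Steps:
$T{\left(f \right)} = f^{2}$
$n = 280$ ($n = \left(-2 + 16\right) \left(11 + \left(-3\right)^{2}\right) = 14 \left(11 + 9\right) = 14 \cdot 20 = 280$)
$n^{2} = 280^{2} = 78400$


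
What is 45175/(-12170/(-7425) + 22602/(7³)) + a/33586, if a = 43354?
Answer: 29781113568953/44435352752 ≈ 670.21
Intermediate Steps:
45175/(-12170/(-7425) + 22602/(7³)) + a/33586 = 45175/(-12170/(-7425) + 22602/(7³)) + 43354/33586 = 45175/(-12170*(-1/7425) + 22602/343) + 43354*(1/33586) = 45175/(2434/1485 + 22602*(1/343)) + 21677/16793 = 45175/(2434/1485 + 22602/343) + 21677/16793 = 45175/(34398832/509355) + 21677/16793 = 45175*(509355/34398832) + 21677/16793 = 1770008625/2646064 + 21677/16793 = 29781113568953/44435352752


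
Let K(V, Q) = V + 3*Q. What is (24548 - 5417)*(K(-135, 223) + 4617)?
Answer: 98543781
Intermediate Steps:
(24548 - 5417)*(K(-135, 223) + 4617) = (24548 - 5417)*((-135 + 3*223) + 4617) = 19131*((-135 + 669) + 4617) = 19131*(534 + 4617) = 19131*5151 = 98543781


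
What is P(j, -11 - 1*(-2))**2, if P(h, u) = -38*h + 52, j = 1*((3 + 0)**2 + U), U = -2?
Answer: 45796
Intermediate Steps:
j = 7 (j = 1*((3 + 0)**2 - 2) = 1*(3**2 - 2) = 1*(9 - 2) = 1*7 = 7)
P(h, u) = 52 - 38*h
P(j, -11 - 1*(-2))**2 = (52 - 38*7)**2 = (52 - 266)**2 = (-214)**2 = 45796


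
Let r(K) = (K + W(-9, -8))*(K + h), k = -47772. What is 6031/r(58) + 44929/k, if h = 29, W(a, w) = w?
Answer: 15445297/34634700 ≈ 0.44595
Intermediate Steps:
r(K) = (-8 + K)*(29 + K) (r(K) = (K - 8)*(K + 29) = (-8 + K)*(29 + K))
6031/r(58) + 44929/k = 6031/(-232 + 58² + 21*58) + 44929/(-47772) = 6031/(-232 + 3364 + 1218) + 44929*(-1/47772) = 6031/4350 - 44929/47772 = 15445297/34634700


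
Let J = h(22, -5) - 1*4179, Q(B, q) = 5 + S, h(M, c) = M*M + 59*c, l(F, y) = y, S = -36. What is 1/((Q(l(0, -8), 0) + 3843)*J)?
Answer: -1/15209880 ≈ -6.5747e-8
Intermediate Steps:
h(M, c) = M² + 59*c
Q(B, q) = -31 (Q(B, q) = 5 - 36 = -31)
J = -3990 (J = (22² + 59*(-5)) - 1*4179 = (484 - 295) - 4179 = 189 - 4179 = -3990)
1/((Q(l(0, -8), 0) + 3843)*J) = 1/((-31 + 3843)*(-3990)) = -1/3990/3812 = (1/3812)*(-1/3990) = -1/15209880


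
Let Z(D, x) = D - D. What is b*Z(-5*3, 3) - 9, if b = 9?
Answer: -9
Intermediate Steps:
Z(D, x) = 0
b*Z(-5*3, 3) - 9 = 9*0 - 9 = 0 - 9 = -9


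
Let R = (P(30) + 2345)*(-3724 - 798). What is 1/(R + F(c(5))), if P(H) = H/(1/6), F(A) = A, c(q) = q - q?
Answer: -1/11418050 ≈ -8.7581e-8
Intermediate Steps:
c(q) = 0
P(H) = 6*H (P(H) = H/(⅙) = H*6 = 6*H)
R = -11418050 (R = (6*30 + 2345)*(-3724 - 798) = (180 + 2345)*(-4522) = 2525*(-4522) = -11418050)
1/(R + F(c(5))) = 1/(-11418050 + 0) = 1/(-11418050) = -1/11418050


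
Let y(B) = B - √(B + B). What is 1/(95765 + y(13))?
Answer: 47889/4586712629 + √26/9173425258 ≈ 1.0441e-5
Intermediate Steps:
y(B) = B - √2*√B (y(B) = B - √(2*B) = B - √2*√B)
1/(95765 + y(13)) = 1/(95765 + (13 - √2*√13)) = 1/(95765 + (13 - √26)) = 1/(95778 - √26)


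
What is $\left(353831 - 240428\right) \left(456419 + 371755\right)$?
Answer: $93917416122$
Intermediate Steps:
$\left(353831 - 240428\right) \left(456419 + 371755\right) = \left(353831 - 240428\right) 828174 = 113403 \cdot 828174 = 93917416122$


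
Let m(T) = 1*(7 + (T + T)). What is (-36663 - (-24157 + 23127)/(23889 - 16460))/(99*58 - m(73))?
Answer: -272368397/41520681 ≈ -6.5598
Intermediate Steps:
m(T) = 7 + 2*T (m(T) = 1*(7 + 2*T) = 7 + 2*T)
(-36663 - (-24157 + 23127)/(23889 - 16460))/(99*58 - m(73)) = (-36663 - (-24157 + 23127)/(23889 - 16460))/(99*58 - (7 + 2*73)) = (-36663 - (-1030)/7429)/(5742 - (7 + 146)) = (-36663 - (-1030)/7429)/(5742 - 1*153) = (-36663 - 1*(-1030/7429))/(5742 - 153) = (-36663 + 1030/7429)/5589 = -272368397/7429*1/5589 = -272368397/41520681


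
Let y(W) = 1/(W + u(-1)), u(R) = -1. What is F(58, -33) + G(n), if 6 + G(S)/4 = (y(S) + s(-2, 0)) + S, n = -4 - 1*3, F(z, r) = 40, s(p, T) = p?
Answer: -41/2 ≈ -20.500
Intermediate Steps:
y(W) = 1/(-1 + W) (y(W) = 1/(W - 1) = 1/(-1 + W))
n = -7 (n = -4 - 3 = -7)
G(S) = -32 + 4*S + 4/(-1 + S) (G(S) = -24 + 4*((1/(-1 + S) - 2) + S) = -24 + 4*((-2 + 1/(-1 + S)) + S) = -24 + 4*(-2 + S + 1/(-1 + S)) = -24 + (-8 + 4*S + 4/(-1 + S)) = -32 + 4*S + 4/(-1 + S))
F(58, -33) + G(n) = 40 + 4*(1 + (-1 - 7)*(-8 - 7))/(-1 - 7) = 40 + 4*(1 - 8*(-15))/(-8) = 40 + 4*(-⅛)*(1 + 120) = 40 + 4*(-⅛)*121 = 40 - 121/2 = -41/2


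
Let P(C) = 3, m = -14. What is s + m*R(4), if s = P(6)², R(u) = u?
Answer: -47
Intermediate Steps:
s = 9 (s = 3² = 9)
s + m*R(4) = 9 - 14*4 = 9 - 56 = -47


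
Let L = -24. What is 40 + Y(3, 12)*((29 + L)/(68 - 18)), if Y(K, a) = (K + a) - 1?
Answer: 207/5 ≈ 41.400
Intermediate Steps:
Y(K, a) = -1 + K + a
40 + Y(3, 12)*((29 + L)/(68 - 18)) = 40 + (-1 + 3 + 12)*((29 - 24)/(68 - 18)) = 40 + 14*(5/50) = 40 + 14*(5*(1/50)) = 40 + 14*(1/10) = 40 + 7/5 = 207/5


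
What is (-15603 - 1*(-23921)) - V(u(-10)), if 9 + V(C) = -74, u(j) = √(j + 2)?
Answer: 8401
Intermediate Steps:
u(j) = √(2 + j)
V(C) = -83 (V(C) = -9 - 74 = -83)
(-15603 - 1*(-23921)) - V(u(-10)) = (-15603 - 1*(-23921)) - 1*(-83) = (-15603 + 23921) + 83 = 8318 + 83 = 8401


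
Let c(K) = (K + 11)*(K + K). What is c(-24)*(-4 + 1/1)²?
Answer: 5616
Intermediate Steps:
c(K) = 2*K*(11 + K) (c(K) = (11 + K)*(2*K) = 2*K*(11 + K))
c(-24)*(-4 + 1/1)² = (2*(-24)*(11 - 24))*(-4 + 1/1)² = (2*(-24)*(-13))*(-4 + 1)² = 624*(-3)² = 624*9 = 5616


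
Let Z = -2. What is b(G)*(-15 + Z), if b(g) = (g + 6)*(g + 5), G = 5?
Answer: -1870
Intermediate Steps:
b(g) = (5 + g)*(6 + g) (b(g) = (6 + g)*(5 + g) = (5 + g)*(6 + g))
b(G)*(-15 + Z) = (30 + 5² + 11*5)*(-15 - 2) = (30 + 25 + 55)*(-17) = 110*(-17) = -1870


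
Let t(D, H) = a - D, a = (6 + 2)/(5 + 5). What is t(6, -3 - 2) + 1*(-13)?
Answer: -91/5 ≈ -18.200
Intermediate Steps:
a = ⅘ (a = 8/10 = 8*(⅒) = ⅘ ≈ 0.80000)
t(D, H) = ⅘ - D
t(6, -3 - 2) + 1*(-13) = (⅘ - 1*6) + 1*(-13) = (⅘ - 6) - 13 = -26/5 - 13 = -91/5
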